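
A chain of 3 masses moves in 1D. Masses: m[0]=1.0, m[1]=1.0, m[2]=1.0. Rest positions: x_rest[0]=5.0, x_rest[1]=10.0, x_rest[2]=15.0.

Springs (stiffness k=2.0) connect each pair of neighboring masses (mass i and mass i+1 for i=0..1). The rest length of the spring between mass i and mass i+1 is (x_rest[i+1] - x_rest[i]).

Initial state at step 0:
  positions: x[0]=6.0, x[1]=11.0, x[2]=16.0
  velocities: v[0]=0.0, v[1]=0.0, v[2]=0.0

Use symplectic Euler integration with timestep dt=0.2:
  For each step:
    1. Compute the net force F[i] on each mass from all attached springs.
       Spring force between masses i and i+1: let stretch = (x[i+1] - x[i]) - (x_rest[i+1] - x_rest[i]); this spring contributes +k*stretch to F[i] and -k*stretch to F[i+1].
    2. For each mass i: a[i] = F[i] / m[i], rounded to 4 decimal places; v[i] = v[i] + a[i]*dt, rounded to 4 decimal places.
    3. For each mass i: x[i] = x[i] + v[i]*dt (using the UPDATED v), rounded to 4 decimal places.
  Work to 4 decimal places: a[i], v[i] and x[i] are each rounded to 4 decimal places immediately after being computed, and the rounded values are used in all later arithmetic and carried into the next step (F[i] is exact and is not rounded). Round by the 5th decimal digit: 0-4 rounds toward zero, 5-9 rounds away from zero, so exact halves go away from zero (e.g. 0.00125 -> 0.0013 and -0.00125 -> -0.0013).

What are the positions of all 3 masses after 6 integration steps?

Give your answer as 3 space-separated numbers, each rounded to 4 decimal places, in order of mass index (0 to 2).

Answer: 6.0000 11.0000 16.0000

Derivation:
Step 0: x=[6.0000 11.0000 16.0000] v=[0.0000 0.0000 0.0000]
Step 1: x=[6.0000 11.0000 16.0000] v=[0.0000 0.0000 0.0000]
Step 2: x=[6.0000 11.0000 16.0000] v=[0.0000 0.0000 0.0000]
Step 3: x=[6.0000 11.0000 16.0000] v=[0.0000 0.0000 0.0000]
Step 4: x=[6.0000 11.0000 16.0000] v=[0.0000 0.0000 0.0000]
Step 5: x=[6.0000 11.0000 16.0000] v=[0.0000 0.0000 0.0000]
Step 6: x=[6.0000 11.0000 16.0000] v=[0.0000 0.0000 0.0000]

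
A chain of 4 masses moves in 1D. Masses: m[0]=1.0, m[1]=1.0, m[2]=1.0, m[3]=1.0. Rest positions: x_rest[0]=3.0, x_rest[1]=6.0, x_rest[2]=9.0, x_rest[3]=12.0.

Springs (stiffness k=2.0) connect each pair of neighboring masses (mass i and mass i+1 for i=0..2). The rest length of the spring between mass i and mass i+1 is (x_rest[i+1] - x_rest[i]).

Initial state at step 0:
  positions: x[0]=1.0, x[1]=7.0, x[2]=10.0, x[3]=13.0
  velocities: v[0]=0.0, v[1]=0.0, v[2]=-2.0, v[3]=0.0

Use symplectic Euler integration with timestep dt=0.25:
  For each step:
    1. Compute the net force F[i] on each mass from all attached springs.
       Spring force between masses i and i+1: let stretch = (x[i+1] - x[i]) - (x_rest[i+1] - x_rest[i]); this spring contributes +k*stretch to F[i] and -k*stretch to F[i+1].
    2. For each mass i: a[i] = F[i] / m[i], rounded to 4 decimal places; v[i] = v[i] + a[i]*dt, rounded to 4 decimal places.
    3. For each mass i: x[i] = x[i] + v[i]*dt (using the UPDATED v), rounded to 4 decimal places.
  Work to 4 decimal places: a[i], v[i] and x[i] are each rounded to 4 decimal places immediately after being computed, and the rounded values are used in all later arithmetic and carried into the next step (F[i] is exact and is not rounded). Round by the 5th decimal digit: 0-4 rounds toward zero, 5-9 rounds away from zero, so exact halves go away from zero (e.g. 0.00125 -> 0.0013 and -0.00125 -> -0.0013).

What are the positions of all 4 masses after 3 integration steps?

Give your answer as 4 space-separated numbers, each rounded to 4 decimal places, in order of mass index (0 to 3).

Answer: 2.8028 5.1816 8.7480 12.7676

Derivation:
Step 0: x=[1.0000 7.0000 10.0000 13.0000] v=[0.0000 0.0000 -2.0000 0.0000]
Step 1: x=[1.3750 6.6250 9.5000 13.0000] v=[1.5000 -1.5000 -2.0000 0.0000]
Step 2: x=[2.0313 5.9531 9.0781 12.9375] v=[2.6250 -2.6875 -1.6875 -0.2500]
Step 3: x=[2.8028 5.1816 8.7480 12.7676] v=[3.0859 -3.0859 -1.3203 -0.6797]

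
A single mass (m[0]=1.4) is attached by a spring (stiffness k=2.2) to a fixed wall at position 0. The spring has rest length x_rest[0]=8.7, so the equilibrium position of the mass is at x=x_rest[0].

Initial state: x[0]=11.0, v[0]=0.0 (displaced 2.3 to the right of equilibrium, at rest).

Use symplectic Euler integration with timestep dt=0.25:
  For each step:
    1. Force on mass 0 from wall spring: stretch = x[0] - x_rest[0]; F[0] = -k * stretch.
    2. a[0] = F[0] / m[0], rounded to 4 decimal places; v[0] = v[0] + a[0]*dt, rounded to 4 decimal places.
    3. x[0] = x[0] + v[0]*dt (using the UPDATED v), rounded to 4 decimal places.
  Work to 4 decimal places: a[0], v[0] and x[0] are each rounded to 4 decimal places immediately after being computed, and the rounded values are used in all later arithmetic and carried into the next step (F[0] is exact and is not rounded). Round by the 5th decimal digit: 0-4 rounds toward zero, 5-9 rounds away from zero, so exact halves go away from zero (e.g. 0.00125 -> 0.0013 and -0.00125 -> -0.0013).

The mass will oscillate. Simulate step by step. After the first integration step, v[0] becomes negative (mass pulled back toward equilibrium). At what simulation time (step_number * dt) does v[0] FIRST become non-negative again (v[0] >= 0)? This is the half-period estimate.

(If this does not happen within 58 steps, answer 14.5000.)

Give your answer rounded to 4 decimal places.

Step 0: x=[11.0000] v=[0.0000]
Step 1: x=[10.7741] v=[-0.9036]
Step 2: x=[10.3445] v=[-1.7184]
Step 3: x=[9.7534] v=[-2.3645]
Step 4: x=[9.0588] v=[-2.7783]
Step 5: x=[8.3290] v=[-2.9193]
Step 6: x=[7.6356] v=[-2.7736]
Step 7: x=[7.0467] v=[-2.3555]
Step 8: x=[6.6202] v=[-1.7060]
Step 9: x=[6.3980] v=[-0.8889]
Step 10: x=[6.4019] v=[0.0155]
First v>=0 after going negative at step 10, time=2.5000

Answer: 2.5000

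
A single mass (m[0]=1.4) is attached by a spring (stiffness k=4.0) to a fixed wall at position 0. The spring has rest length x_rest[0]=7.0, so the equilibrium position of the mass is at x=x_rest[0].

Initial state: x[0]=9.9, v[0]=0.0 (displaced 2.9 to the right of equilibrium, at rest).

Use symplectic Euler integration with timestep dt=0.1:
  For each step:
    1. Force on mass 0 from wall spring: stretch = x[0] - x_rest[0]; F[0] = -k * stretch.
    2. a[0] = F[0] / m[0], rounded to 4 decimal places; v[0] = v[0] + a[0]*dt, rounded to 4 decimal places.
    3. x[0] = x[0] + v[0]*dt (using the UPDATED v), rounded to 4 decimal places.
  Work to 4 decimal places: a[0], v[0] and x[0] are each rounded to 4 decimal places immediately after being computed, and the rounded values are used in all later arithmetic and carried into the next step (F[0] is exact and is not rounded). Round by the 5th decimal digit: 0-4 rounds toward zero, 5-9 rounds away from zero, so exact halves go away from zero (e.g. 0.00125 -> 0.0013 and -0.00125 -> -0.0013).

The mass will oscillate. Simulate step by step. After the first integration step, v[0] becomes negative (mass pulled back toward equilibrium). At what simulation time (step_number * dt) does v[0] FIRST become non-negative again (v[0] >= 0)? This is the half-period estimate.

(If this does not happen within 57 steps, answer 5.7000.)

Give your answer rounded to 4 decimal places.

Step 0: x=[9.9000] v=[0.0000]
Step 1: x=[9.8171] v=[-0.8286]
Step 2: x=[9.6538] v=[-1.6335]
Step 3: x=[9.4146] v=[-2.3917]
Step 4: x=[9.1064] v=[-3.0816]
Step 5: x=[8.7381] v=[-3.6834]
Step 6: x=[8.3201] v=[-4.1800]
Step 7: x=[7.8644] v=[-4.5572]
Step 8: x=[7.3840] v=[-4.8042]
Step 9: x=[6.8926] v=[-4.9139]
Step 10: x=[6.4043] v=[-4.8832]
Step 11: x=[5.9330] v=[-4.7130]
Step 12: x=[5.4922] v=[-4.4081]
Step 13: x=[5.0945] v=[-3.9773]
Step 14: x=[4.7512] v=[-3.4329]
Step 15: x=[4.4722] v=[-2.7904]
Step 16: x=[4.2654] v=[-2.0682]
Step 17: x=[4.1367] v=[-1.2869]
Step 18: x=[4.0898] v=[-0.4688]
Step 19: x=[4.1261] v=[0.3627]
First v>=0 after going negative at step 19, time=1.9000

Answer: 1.9000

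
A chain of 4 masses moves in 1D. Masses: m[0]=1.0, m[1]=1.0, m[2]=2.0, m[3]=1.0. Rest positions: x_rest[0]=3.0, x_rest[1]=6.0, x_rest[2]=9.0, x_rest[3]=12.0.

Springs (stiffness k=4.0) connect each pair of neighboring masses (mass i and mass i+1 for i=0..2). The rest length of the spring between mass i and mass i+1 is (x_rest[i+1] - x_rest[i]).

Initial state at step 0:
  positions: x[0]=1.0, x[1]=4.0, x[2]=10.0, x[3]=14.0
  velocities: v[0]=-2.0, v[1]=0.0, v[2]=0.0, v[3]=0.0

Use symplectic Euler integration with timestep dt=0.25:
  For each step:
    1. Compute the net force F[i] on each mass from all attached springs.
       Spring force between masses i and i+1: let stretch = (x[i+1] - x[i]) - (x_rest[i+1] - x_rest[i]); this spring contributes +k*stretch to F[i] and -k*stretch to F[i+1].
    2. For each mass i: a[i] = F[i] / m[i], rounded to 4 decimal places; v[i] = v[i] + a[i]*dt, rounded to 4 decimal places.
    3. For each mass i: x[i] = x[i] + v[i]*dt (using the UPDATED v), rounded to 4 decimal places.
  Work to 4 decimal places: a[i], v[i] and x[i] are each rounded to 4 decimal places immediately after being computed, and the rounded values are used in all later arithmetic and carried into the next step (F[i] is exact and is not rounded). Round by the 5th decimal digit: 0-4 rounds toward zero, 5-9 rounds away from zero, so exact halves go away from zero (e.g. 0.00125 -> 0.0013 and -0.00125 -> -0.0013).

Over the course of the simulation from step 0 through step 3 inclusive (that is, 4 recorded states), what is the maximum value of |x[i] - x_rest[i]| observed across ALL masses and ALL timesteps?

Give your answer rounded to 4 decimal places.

Answer: 2.6875

Derivation:
Step 0: x=[1.0000 4.0000 10.0000 14.0000] v=[-2.0000 0.0000 0.0000 0.0000]
Step 1: x=[0.5000 4.7500 9.7500 13.7500] v=[-2.0000 3.0000 -1.0000 -1.0000]
Step 2: x=[0.3125 5.6875 9.3750 13.2500] v=[-0.7500 3.7500 -1.5000 -2.0000]
Step 3: x=[0.7188 6.2031 9.0234 12.5313] v=[1.6250 2.0625 -1.4063 -2.8750]
Max displacement = 2.6875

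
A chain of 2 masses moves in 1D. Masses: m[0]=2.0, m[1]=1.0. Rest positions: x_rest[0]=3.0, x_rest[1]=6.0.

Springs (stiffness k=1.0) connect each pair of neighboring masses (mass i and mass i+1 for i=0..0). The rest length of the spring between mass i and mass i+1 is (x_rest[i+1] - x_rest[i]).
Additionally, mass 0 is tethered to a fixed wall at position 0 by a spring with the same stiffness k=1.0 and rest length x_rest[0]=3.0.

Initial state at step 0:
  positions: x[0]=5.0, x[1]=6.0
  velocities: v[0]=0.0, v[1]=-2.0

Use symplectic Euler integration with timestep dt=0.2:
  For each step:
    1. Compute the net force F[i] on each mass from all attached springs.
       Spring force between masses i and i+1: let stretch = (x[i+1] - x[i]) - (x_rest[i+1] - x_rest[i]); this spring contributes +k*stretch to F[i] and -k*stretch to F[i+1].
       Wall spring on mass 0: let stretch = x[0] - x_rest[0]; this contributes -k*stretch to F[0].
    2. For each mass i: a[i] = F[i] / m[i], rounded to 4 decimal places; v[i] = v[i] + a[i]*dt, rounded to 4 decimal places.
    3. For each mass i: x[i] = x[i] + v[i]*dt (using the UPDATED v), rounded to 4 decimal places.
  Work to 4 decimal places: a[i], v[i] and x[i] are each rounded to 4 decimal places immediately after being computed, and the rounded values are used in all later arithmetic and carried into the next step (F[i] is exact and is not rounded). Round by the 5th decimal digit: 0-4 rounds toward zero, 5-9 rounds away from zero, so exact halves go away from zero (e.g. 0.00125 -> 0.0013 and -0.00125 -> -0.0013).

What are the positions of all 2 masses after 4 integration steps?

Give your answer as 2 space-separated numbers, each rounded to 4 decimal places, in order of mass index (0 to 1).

Step 0: x=[5.0000 6.0000] v=[0.0000 -2.0000]
Step 1: x=[4.9200 5.6800] v=[-0.4000 -1.6000]
Step 2: x=[4.7568 5.4496] v=[-0.8160 -1.1520]
Step 3: x=[4.5123 5.3115] v=[-1.2224 -0.6906]
Step 4: x=[4.1936 5.2614] v=[-1.5937 -0.2504]

Answer: 4.1936 5.2614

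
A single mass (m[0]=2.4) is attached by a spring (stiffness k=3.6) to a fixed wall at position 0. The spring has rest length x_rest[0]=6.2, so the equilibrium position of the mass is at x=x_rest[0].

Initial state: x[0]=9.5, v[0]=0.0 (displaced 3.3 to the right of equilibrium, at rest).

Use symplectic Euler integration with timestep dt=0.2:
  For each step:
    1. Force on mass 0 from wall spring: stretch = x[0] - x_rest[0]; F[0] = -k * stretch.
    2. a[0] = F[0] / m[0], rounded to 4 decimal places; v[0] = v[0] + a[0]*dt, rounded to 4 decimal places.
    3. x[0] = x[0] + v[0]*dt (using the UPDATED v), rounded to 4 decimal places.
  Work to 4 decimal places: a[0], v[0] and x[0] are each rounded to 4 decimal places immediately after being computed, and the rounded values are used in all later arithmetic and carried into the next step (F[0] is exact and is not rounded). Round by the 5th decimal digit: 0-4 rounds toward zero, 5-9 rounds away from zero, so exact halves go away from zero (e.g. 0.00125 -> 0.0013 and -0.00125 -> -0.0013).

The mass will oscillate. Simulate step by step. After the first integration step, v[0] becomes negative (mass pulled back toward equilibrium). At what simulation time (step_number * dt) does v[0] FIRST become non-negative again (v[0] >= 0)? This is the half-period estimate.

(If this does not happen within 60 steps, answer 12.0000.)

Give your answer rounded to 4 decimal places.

Step 0: x=[9.5000] v=[0.0000]
Step 1: x=[9.3020] v=[-0.9900]
Step 2: x=[8.9179] v=[-1.9206]
Step 3: x=[8.3707] v=[-2.7360]
Step 4: x=[7.6933] v=[-3.3872]
Step 5: x=[6.9263] v=[-3.8352]
Step 6: x=[6.1157] v=[-4.0531]
Step 7: x=[5.3101] v=[-4.0278]
Step 8: x=[4.5579] v=[-3.7608]
Step 9: x=[3.9043] v=[-3.2682]
Step 10: x=[3.3884] v=[-2.5795]
Step 11: x=[3.0412] v=[-1.7360]
Step 12: x=[2.8835] v=[-0.7884]
Step 13: x=[2.9248] v=[0.2066]
First v>=0 after going negative at step 13, time=2.6000

Answer: 2.6000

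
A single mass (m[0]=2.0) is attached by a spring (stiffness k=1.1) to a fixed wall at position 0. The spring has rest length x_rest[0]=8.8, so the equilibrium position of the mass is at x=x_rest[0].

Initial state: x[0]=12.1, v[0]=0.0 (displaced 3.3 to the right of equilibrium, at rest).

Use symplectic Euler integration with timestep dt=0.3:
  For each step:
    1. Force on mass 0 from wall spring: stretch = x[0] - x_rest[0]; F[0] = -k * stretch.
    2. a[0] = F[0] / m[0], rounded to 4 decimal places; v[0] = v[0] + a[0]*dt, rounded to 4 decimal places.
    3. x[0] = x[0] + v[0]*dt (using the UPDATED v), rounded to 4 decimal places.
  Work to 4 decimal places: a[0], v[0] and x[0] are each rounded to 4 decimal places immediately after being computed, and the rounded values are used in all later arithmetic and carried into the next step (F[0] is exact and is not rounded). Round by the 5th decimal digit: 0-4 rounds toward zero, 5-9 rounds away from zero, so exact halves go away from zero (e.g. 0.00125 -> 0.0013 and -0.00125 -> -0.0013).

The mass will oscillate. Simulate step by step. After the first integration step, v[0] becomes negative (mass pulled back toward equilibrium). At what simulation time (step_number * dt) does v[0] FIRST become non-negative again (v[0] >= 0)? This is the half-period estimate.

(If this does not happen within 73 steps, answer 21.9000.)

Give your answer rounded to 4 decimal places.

Step 0: x=[12.1000] v=[0.0000]
Step 1: x=[11.9367] v=[-0.5445]
Step 2: x=[11.6181] v=[-1.0621]
Step 3: x=[11.1600] v=[-1.5271]
Step 4: x=[10.5851] v=[-1.9165]
Step 5: x=[9.9218] v=[-2.2110]
Step 6: x=[9.2030] v=[-2.3961]
Step 7: x=[8.4642] v=[-2.4626]
Step 8: x=[7.7420] v=[-2.4072]
Step 9: x=[7.0722] v=[-2.2326]
Step 10: x=[6.4880] v=[-1.9475]
Step 11: x=[6.0182] v=[-1.5660]
Step 12: x=[5.6861] v=[-1.1070]
Step 13: x=[5.5081] v=[-0.5932]
Step 14: x=[5.4931] v=[-0.0501]
Step 15: x=[5.6418] v=[0.4955]
First v>=0 after going negative at step 15, time=4.5000

Answer: 4.5000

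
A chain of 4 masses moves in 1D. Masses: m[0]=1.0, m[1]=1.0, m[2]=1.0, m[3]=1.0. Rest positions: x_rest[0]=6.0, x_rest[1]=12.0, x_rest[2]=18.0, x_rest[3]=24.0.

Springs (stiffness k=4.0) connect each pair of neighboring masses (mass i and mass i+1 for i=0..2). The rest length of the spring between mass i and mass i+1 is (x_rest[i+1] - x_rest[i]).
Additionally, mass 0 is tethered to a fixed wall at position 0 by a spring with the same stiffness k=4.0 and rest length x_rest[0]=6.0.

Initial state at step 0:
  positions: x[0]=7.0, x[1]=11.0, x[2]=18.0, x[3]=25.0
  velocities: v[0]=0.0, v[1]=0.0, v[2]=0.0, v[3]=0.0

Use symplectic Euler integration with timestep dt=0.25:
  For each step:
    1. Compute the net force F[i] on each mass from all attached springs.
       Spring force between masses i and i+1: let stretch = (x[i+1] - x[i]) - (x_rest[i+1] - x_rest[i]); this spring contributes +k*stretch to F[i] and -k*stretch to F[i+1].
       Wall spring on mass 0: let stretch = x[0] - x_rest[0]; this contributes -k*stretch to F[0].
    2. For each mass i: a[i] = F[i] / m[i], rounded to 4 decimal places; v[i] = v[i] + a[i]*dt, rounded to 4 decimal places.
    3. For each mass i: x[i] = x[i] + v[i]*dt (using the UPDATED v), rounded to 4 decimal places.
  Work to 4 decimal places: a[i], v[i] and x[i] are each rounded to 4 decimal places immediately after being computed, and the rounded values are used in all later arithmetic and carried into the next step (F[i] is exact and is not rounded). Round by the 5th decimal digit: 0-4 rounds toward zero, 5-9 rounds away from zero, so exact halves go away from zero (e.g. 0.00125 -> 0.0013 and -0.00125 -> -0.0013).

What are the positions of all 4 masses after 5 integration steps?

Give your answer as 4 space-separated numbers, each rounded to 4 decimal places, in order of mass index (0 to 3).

Answer: 6.2862 12.1631 18.8105 23.4834

Derivation:
Step 0: x=[7.0000 11.0000 18.0000 25.0000] v=[0.0000 0.0000 0.0000 0.0000]
Step 1: x=[6.2500 11.7500 18.0000 24.7500] v=[-3.0000 3.0000 0.0000 -1.0000]
Step 2: x=[5.3125 12.6875 18.1250 24.3125] v=[-3.7500 3.7500 0.5000 -1.7500]
Step 3: x=[4.8906 13.1406 18.4375 23.8281] v=[-1.6875 1.8125 1.2500 -1.9375]
Step 4: x=[5.3086 12.8555 18.7734 23.4961] v=[1.6719 -1.1406 1.3437 -1.3281]
Step 5: x=[6.2862 12.1631 18.8105 23.4834] v=[3.9102 -2.7696 0.1485 -0.0508]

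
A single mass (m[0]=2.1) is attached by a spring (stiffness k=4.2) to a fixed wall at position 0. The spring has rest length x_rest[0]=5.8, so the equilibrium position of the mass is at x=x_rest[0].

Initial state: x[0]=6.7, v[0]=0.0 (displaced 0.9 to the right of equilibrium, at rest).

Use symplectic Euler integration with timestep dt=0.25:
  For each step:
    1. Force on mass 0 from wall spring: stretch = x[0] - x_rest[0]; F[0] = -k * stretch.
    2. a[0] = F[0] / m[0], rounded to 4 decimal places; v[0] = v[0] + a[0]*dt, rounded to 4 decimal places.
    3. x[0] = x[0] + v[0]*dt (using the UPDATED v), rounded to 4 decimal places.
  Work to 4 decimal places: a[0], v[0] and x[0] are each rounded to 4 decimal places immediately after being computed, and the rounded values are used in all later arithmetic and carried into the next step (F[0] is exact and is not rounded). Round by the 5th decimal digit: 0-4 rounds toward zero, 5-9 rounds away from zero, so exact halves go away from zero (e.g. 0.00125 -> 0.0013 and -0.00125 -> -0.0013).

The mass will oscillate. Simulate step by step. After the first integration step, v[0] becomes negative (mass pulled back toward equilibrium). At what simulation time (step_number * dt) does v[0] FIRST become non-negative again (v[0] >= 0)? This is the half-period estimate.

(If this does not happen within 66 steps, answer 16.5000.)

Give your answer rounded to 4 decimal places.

Answer: 2.2500

Derivation:
Step 0: x=[6.7000] v=[0.0000]
Step 1: x=[6.5875] v=[-0.4500]
Step 2: x=[6.3766] v=[-0.8438]
Step 3: x=[6.0936] v=[-1.1321]
Step 4: x=[5.7739] v=[-1.2789]
Step 5: x=[5.4574] v=[-1.2659]
Step 6: x=[5.1838] v=[-1.0946]
Step 7: x=[4.9872] v=[-0.7865]
Step 8: x=[4.8922] v=[-0.3801]
Step 9: x=[4.9107] v=[0.0738]
First v>=0 after going negative at step 9, time=2.2500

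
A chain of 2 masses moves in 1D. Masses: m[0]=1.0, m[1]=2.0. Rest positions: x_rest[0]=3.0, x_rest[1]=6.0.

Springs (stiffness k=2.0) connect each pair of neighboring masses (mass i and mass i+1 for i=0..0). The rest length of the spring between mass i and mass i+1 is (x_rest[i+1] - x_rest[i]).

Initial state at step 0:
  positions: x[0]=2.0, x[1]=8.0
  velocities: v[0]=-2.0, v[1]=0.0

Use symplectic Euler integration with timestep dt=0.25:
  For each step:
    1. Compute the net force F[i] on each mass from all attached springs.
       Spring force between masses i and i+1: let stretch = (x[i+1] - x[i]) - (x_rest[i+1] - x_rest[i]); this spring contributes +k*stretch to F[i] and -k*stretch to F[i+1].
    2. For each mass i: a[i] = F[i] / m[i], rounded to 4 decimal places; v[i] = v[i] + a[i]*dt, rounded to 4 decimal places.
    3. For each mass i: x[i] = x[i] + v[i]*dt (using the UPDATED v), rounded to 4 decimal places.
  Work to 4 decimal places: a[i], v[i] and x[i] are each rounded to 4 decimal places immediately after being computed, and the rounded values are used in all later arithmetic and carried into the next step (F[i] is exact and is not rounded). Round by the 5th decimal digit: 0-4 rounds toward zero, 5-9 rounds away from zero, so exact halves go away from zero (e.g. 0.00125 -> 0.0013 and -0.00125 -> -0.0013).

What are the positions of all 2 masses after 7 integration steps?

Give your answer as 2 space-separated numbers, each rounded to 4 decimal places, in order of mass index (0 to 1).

Answer: 4.7962 4.8519

Derivation:
Step 0: x=[2.0000 8.0000] v=[-2.0000 0.0000]
Step 1: x=[1.8750 7.8125] v=[-0.5000 -0.7500]
Step 2: x=[2.1172 7.4414] v=[0.9688 -1.4844]
Step 3: x=[2.6499 6.9250] v=[2.1309 -2.0655]
Step 4: x=[3.3420 6.3289] v=[2.7685 -2.3843]
Step 5: x=[4.0325 5.7337] v=[2.7620 -2.3810]
Step 6: x=[4.5607 5.2196] v=[2.1126 -2.0563]
Step 7: x=[4.7962 4.8519] v=[0.9421 -1.4710]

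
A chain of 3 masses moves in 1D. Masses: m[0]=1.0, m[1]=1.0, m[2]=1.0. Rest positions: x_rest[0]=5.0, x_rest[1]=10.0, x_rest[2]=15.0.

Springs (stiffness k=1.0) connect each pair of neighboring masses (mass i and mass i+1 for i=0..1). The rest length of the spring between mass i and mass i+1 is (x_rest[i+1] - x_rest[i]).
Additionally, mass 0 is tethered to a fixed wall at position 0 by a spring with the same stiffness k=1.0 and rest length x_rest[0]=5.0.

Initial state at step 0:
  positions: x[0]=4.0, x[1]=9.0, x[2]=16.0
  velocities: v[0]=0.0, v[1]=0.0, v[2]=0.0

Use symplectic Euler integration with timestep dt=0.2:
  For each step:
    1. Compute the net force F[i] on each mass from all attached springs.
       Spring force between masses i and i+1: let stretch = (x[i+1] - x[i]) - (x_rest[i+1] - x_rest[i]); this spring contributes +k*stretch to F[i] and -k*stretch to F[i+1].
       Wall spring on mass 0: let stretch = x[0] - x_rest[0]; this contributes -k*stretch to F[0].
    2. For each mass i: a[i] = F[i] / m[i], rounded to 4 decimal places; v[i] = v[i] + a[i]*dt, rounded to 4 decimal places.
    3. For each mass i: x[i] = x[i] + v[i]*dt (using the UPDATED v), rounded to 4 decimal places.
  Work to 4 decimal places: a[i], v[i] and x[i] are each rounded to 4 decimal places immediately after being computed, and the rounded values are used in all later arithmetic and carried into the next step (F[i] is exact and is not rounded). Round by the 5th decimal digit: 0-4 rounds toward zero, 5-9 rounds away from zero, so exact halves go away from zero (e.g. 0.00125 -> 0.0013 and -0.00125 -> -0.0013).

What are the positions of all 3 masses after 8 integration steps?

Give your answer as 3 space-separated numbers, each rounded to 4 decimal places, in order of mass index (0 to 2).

Answer: 5.3201 10.5644 14.2252

Derivation:
Step 0: x=[4.0000 9.0000 16.0000] v=[0.0000 0.0000 0.0000]
Step 1: x=[4.0400 9.0800 15.9200] v=[0.2000 0.4000 -0.4000]
Step 2: x=[4.1200 9.2320 15.7664] v=[0.4000 0.7600 -0.7680]
Step 3: x=[4.2397 9.4409 15.5514] v=[0.5984 1.0445 -1.0749]
Step 4: x=[4.3978 9.6862 15.2920] v=[0.7907 1.2264 -1.2970]
Step 5: x=[4.5916 9.9442 15.0084] v=[0.9688 1.2899 -1.4182]
Step 6: x=[4.8158 10.1906 14.7222] v=[1.1210 1.2322 -1.4310]
Step 7: x=[5.0624 10.4033 14.4547] v=[1.2328 1.0636 -1.3373]
Step 8: x=[5.3201 10.5644 14.2252] v=[1.2885 0.8057 -1.1476]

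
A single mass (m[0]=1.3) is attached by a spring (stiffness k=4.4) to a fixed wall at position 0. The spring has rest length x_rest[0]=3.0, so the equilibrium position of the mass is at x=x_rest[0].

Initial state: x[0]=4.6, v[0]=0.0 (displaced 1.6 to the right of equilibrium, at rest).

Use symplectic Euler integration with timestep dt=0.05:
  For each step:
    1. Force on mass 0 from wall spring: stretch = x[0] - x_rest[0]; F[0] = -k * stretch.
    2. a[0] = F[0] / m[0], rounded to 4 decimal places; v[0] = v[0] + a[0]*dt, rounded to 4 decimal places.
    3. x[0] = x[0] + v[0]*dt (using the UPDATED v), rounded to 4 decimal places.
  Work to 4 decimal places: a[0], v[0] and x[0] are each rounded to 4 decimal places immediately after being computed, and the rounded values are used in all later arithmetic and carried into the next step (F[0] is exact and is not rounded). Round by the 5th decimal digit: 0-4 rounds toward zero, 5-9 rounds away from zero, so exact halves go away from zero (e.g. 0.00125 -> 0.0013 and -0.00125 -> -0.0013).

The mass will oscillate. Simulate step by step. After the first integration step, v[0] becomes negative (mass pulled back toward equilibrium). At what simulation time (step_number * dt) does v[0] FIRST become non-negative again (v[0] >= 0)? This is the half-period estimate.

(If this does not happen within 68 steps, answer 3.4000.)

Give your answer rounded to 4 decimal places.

Step 0: x=[4.6000] v=[0.0000]
Step 1: x=[4.5865] v=[-0.2708]
Step 2: x=[4.5595] v=[-0.5393]
Step 3: x=[4.5193] v=[-0.8032]
Step 4: x=[4.4663] v=[-1.0603]
Step 5: x=[4.4009] v=[-1.3084]
Step 6: x=[4.3236] v=[-1.5455]
Step 7: x=[4.2351] v=[-1.7695]
Step 8: x=[4.1362] v=[-1.9785]
Step 9: x=[4.0277] v=[-2.1708]
Step 10: x=[3.9105] v=[-2.3447]
Step 11: x=[3.7856] v=[-2.4988]
Step 12: x=[3.6540] v=[-2.6318]
Step 13: x=[3.5169] v=[-2.7425]
Step 14: x=[3.3754] v=[-2.8300]
Step 15: x=[3.2307] v=[-2.8935]
Step 16: x=[3.0841] v=[-2.9325]
Step 17: x=[2.9368] v=[-2.9467]
Step 18: x=[2.7900] v=[-2.9360]
Step 19: x=[2.6450] v=[-2.9005]
Step 20: x=[2.5030] v=[-2.8404]
Step 21: x=[2.3652] v=[-2.7563]
Step 22: x=[2.2328] v=[-2.6489]
Step 23: x=[2.1068] v=[-2.5191]
Step 24: x=[1.9884] v=[-2.3679]
Step 25: x=[1.8786] v=[-2.1967]
Step 26: x=[1.7783] v=[-2.0069]
Step 27: x=[1.6883] v=[-1.8002]
Step 28: x=[1.6094] v=[-1.5782]
Step 29: x=[1.5423] v=[-1.3429]
Step 30: x=[1.4875] v=[-1.0962]
Step 31: x=[1.4455] v=[-0.8402]
Step 32: x=[1.4166] v=[-0.5771]
Step 33: x=[1.4011] v=[-0.3091]
Step 34: x=[1.3992] v=[-0.0385]
Step 35: x=[1.4108] v=[0.2324]
First v>=0 after going negative at step 35, time=1.7500

Answer: 1.7500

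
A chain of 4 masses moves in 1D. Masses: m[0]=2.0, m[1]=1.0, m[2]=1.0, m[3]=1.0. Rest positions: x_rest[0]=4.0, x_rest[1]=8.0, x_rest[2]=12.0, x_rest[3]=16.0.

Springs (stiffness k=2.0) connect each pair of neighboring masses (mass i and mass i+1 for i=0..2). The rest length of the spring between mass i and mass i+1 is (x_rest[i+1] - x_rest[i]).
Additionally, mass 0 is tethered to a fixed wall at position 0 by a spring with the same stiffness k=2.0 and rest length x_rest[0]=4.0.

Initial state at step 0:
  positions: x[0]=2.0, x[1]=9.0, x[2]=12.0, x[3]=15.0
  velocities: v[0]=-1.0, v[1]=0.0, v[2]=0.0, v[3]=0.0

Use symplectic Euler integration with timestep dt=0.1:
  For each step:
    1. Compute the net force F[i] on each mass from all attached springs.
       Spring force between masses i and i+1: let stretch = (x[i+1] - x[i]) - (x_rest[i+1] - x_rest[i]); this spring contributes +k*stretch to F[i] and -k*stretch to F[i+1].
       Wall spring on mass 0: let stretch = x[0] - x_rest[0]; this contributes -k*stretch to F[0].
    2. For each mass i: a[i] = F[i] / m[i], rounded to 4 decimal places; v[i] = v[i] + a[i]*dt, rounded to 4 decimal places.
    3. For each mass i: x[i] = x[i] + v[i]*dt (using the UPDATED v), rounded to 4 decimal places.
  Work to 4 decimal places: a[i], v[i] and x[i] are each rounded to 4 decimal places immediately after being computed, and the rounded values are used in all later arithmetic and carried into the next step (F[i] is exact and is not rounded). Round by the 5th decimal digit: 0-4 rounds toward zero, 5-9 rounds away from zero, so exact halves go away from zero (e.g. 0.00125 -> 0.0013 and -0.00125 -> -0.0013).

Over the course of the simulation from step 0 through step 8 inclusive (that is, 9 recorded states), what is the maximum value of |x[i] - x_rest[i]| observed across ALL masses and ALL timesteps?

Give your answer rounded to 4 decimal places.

Step 0: x=[2.0000 9.0000 12.0000 15.0000] v=[-1.0000 0.0000 0.0000 0.0000]
Step 1: x=[1.9500 8.9200 12.0000 15.0200] v=[-0.5000 -0.8000 0.0000 0.2000]
Step 2: x=[1.9502 8.7622 11.9988 15.0596] v=[0.0020 -1.5780 -0.0120 0.3960]
Step 3: x=[1.9990 8.5329 11.9941 15.1180] v=[0.4882 -2.2931 -0.0472 0.5838]
Step 4: x=[2.0932 8.2421 11.9826 15.1939] v=[0.9417 -2.9076 -0.1147 0.7590]
Step 5: x=[2.2279 7.9032 11.9606 15.2856] v=[1.3473 -3.3893 -0.2205 0.9167]
Step 6: x=[2.3971 7.5319 11.9239 15.3908] v=[1.6920 -3.7129 -0.3670 1.0517]
Step 7: x=[2.5937 7.1458 11.8687 15.5066] v=[1.9658 -3.8615 -0.5520 1.1583]
Step 8: x=[2.8099 6.7631 11.7918 15.6297] v=[2.1616 -3.8273 -0.7690 1.2307]
Max displacement = 2.0500

Answer: 2.0500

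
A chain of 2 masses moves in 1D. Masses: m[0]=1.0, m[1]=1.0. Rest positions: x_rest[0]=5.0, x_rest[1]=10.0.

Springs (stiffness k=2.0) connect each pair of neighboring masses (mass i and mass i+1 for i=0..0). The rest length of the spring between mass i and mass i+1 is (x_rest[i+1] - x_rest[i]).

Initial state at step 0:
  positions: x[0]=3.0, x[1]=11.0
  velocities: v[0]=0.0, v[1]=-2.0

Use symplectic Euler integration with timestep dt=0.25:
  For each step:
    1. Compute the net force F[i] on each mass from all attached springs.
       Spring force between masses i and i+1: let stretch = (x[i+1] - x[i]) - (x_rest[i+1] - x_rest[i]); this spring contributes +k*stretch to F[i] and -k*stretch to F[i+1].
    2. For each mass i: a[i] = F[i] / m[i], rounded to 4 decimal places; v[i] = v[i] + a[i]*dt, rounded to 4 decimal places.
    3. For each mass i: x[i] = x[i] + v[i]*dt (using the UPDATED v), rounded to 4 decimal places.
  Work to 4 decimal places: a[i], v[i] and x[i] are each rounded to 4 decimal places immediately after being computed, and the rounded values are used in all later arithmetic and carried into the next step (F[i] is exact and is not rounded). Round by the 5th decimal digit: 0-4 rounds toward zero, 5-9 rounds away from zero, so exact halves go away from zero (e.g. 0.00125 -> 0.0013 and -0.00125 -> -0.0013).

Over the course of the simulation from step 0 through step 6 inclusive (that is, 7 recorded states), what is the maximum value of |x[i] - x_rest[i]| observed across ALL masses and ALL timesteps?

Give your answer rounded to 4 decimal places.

Answer: 3.5897

Derivation:
Step 0: x=[3.0000 11.0000] v=[0.0000 -2.0000]
Step 1: x=[3.3750 10.1250] v=[1.5000 -3.5000]
Step 2: x=[3.9688 9.0313] v=[2.3750 -4.3750]
Step 3: x=[4.5704 7.9297] v=[2.4063 -4.4063]
Step 4: x=[4.9669 7.0332] v=[1.5860 -3.5860]
Step 5: x=[4.9967 6.5034] v=[0.1192 -2.1192]
Step 6: x=[4.5898 6.4103] v=[-1.6275 -0.3726]
Max displacement = 3.5897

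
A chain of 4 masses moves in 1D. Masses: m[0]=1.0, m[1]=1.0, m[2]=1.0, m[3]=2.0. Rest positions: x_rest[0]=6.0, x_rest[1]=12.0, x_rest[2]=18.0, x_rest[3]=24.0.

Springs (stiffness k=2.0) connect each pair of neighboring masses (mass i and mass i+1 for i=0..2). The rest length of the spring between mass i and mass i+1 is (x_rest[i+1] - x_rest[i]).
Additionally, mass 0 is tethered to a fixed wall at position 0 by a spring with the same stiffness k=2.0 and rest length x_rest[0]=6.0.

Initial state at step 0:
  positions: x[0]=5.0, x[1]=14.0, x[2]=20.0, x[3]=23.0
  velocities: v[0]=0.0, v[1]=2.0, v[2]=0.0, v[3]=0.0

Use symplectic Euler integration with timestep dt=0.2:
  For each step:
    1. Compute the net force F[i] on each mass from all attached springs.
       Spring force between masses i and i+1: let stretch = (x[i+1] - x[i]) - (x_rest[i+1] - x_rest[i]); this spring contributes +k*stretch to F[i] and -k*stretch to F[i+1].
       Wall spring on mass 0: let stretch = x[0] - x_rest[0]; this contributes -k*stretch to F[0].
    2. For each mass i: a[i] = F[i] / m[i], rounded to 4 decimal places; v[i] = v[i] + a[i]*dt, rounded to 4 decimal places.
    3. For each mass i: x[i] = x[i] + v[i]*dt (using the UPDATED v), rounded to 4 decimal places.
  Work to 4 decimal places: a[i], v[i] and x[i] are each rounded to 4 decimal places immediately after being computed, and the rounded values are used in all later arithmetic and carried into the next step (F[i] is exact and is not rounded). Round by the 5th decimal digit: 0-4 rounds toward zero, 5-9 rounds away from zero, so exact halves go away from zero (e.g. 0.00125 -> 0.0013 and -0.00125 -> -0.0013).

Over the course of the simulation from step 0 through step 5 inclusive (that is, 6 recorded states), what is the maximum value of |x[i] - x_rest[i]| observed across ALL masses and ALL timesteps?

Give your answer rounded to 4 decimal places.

Answer: 2.1706

Derivation:
Step 0: x=[5.0000 14.0000 20.0000 23.0000] v=[0.0000 2.0000 0.0000 0.0000]
Step 1: x=[5.3200 14.1600 19.7600 23.1200] v=[1.6000 0.8000 -1.2000 0.6000]
Step 2: x=[5.9216 14.0608 19.3408 23.3456] v=[3.0080 -0.4960 -2.0960 1.1280]
Step 3: x=[6.7006 13.7329 18.8196 23.6510] v=[3.8950 -1.6397 -2.6061 1.5270]
Step 4: x=[7.5061 13.2493 18.2780 24.0031] v=[4.0277 -2.4179 -2.7082 1.7607]
Step 5: x=[8.1706 12.7086 17.7921 24.3662] v=[3.3225 -2.7037 -2.4296 1.8157]
Max displacement = 2.1706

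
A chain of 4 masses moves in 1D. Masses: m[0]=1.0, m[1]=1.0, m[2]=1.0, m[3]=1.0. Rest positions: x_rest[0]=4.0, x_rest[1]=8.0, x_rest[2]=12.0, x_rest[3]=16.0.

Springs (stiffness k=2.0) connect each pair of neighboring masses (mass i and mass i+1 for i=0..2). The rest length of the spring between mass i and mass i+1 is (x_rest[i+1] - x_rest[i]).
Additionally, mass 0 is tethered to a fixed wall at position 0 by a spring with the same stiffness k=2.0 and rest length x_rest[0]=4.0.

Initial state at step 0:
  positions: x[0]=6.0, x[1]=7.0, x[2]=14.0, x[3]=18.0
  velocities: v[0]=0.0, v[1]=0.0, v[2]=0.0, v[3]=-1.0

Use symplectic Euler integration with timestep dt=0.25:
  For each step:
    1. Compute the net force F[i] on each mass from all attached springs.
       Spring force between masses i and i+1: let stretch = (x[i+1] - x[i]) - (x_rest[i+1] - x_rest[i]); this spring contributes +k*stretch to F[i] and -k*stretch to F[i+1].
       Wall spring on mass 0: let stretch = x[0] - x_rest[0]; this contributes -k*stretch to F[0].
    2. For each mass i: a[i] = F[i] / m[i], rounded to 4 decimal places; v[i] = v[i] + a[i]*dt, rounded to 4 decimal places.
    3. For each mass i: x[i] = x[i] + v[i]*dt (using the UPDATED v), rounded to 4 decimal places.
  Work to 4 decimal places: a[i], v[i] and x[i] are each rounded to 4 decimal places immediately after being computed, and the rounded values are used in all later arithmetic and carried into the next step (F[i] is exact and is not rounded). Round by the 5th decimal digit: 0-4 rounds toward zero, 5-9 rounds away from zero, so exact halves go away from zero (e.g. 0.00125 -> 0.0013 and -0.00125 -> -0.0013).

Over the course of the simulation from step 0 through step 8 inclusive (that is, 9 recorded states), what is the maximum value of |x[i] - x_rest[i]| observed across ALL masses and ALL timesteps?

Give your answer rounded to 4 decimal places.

Step 0: x=[6.0000 7.0000 14.0000 18.0000] v=[0.0000 0.0000 0.0000 -1.0000]
Step 1: x=[5.3750 7.7500 13.6250 17.7500] v=[-2.5000 3.0000 -1.5000 -1.0000]
Step 2: x=[4.3750 8.9375 13.0313 17.4844] v=[-4.0000 4.7500 -2.3750 -1.0625]
Step 3: x=[3.3984 10.0664 12.4825 17.1621] v=[-3.9063 4.5157 -2.1954 -1.2891]
Step 4: x=[2.8305 10.6639 12.2166 16.7549] v=[-2.2715 2.3898 -1.0637 -1.6289]
Step 5: x=[2.8880 10.4763 12.3239 16.2804] v=[0.2300 -0.7506 0.4291 -1.8981]
Step 6: x=[3.5331 9.5711 12.6948 15.8113] v=[2.5802 -3.6210 1.4836 -1.8764]
Step 7: x=[4.4913 8.3016 13.0648 15.4526] v=[3.8327 -5.0782 1.4800 -1.4347]
Step 8: x=[5.3644 7.1512 13.1379 15.2955] v=[3.4922 -4.6018 0.2923 -0.6286]
Max displacement = 2.6639

Answer: 2.6639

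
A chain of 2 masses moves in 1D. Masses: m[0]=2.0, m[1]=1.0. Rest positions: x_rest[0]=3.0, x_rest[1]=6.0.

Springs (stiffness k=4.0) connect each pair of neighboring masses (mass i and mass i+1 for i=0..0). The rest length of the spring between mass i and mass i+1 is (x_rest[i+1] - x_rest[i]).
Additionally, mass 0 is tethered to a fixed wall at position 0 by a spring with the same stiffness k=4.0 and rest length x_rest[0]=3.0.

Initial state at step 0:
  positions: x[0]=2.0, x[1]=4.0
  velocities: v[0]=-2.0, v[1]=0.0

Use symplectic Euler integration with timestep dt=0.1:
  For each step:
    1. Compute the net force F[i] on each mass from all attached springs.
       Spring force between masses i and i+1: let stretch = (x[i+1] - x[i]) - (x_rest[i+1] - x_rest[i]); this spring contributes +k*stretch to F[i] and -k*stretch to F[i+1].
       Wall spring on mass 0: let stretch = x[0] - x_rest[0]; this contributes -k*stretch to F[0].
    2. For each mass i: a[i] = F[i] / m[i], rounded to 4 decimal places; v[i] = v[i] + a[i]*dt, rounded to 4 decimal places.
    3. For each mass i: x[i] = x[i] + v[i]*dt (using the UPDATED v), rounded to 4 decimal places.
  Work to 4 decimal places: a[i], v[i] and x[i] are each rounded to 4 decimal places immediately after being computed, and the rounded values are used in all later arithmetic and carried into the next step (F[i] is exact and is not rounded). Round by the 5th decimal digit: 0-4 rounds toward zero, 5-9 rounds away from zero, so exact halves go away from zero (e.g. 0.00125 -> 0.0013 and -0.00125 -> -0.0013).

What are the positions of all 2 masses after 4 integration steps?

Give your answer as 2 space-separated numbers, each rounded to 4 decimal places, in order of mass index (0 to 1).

Answer: 1.2888 4.3004

Derivation:
Step 0: x=[2.0000 4.0000] v=[-2.0000 0.0000]
Step 1: x=[1.8000 4.0400] v=[-2.0000 0.4000]
Step 2: x=[1.6088 4.1104] v=[-1.9120 0.7040]
Step 3: x=[1.4355 4.2007] v=[-1.7334 0.9034]
Step 4: x=[1.2888 4.3004] v=[-1.4675 0.9973]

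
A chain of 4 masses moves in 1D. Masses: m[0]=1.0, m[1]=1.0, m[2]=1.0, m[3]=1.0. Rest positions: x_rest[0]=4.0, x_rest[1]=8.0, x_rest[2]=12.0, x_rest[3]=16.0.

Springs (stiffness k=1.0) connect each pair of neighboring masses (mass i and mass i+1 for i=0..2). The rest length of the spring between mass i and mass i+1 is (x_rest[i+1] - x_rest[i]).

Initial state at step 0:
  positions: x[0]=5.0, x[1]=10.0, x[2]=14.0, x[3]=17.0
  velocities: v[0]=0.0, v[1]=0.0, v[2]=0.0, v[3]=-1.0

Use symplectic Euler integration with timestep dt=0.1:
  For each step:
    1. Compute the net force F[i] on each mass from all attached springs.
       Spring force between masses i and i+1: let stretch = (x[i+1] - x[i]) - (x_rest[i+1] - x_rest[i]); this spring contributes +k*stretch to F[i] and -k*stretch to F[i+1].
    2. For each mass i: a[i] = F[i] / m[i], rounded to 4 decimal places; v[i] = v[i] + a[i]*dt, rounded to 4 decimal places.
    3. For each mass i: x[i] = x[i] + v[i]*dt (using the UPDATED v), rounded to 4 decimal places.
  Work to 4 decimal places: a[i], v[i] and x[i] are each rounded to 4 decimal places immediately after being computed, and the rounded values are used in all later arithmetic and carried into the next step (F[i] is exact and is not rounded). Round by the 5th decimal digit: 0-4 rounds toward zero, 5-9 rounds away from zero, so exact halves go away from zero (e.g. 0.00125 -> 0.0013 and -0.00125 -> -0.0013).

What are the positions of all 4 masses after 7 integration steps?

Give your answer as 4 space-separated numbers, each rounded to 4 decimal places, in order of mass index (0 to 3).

Step 0: x=[5.0000 10.0000 14.0000 17.0000] v=[0.0000 0.0000 0.0000 -1.0000]
Step 1: x=[5.0100 9.9900 13.9900 16.9100] v=[0.1000 -0.1000 -0.1000 -0.9000]
Step 2: x=[5.0298 9.9702 13.9692 16.8308] v=[0.1980 -0.1980 -0.2080 -0.7920]
Step 3: x=[5.0590 9.9410 13.9370 16.7630] v=[0.2920 -0.2921 -0.3217 -0.6782]
Step 4: x=[5.0970 9.9029 13.8931 16.7069] v=[0.3802 -0.3807 -0.4387 -0.5608]
Step 5: x=[5.1431 9.8567 13.8375 16.6627] v=[0.4608 -0.4623 -0.5563 -0.4422]
Step 6: x=[5.1963 9.8031 13.7703 16.6302] v=[0.5322 -0.5356 -0.6719 -0.3247]
Step 7: x=[5.2556 9.7431 13.6920 16.6091] v=[0.5929 -0.5996 -0.7826 -0.2107]

Answer: 5.2556 9.7431 13.6920 16.6091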